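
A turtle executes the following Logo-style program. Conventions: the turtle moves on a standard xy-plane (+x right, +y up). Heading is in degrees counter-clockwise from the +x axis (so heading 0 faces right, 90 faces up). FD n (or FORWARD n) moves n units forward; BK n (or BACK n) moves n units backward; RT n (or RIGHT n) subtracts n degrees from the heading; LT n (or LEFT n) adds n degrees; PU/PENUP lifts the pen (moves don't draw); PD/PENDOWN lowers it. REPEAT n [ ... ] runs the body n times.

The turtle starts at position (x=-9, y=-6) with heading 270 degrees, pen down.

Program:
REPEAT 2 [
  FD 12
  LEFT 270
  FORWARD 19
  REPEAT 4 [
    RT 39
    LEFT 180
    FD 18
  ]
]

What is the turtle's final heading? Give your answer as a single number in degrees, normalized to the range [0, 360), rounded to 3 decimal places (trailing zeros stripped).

Executing turtle program step by step:
Start: pos=(-9,-6), heading=270, pen down
REPEAT 2 [
  -- iteration 1/2 --
  FD 12: (-9,-6) -> (-9,-18) [heading=270, draw]
  LT 270: heading 270 -> 180
  FD 19: (-9,-18) -> (-28,-18) [heading=180, draw]
  REPEAT 4 [
    -- iteration 1/4 --
    RT 39: heading 180 -> 141
    LT 180: heading 141 -> 321
    FD 18: (-28,-18) -> (-14.011,-29.328) [heading=321, draw]
    -- iteration 2/4 --
    RT 39: heading 321 -> 282
    LT 180: heading 282 -> 102
    FD 18: (-14.011,-29.328) -> (-17.754,-11.721) [heading=102, draw]
    -- iteration 3/4 --
    RT 39: heading 102 -> 63
    LT 180: heading 63 -> 243
    FD 18: (-17.754,-11.721) -> (-25.926,-27.759) [heading=243, draw]
    -- iteration 4/4 --
    RT 39: heading 243 -> 204
    LT 180: heading 204 -> 24
    FD 18: (-25.926,-27.759) -> (-9.482,-20.438) [heading=24, draw]
  ]
  -- iteration 2/2 --
  FD 12: (-9.482,-20.438) -> (1.481,-15.557) [heading=24, draw]
  LT 270: heading 24 -> 294
  FD 19: (1.481,-15.557) -> (9.209,-32.914) [heading=294, draw]
  REPEAT 4 [
    -- iteration 1/4 --
    RT 39: heading 294 -> 255
    LT 180: heading 255 -> 75
    FD 18: (9.209,-32.914) -> (13.867,-15.528) [heading=75, draw]
    -- iteration 2/4 --
    RT 39: heading 75 -> 36
    LT 180: heading 36 -> 216
    FD 18: (13.867,-15.528) -> (-0.695,-26.108) [heading=216, draw]
    -- iteration 3/4 --
    RT 39: heading 216 -> 177
    LT 180: heading 177 -> 357
    FD 18: (-0.695,-26.108) -> (17.281,-27.05) [heading=357, draw]
    -- iteration 4/4 --
    RT 39: heading 357 -> 318
    LT 180: heading 318 -> 138
    FD 18: (17.281,-27.05) -> (3.904,-15.006) [heading=138, draw]
  ]
]
Final: pos=(3.904,-15.006), heading=138, 12 segment(s) drawn

Answer: 138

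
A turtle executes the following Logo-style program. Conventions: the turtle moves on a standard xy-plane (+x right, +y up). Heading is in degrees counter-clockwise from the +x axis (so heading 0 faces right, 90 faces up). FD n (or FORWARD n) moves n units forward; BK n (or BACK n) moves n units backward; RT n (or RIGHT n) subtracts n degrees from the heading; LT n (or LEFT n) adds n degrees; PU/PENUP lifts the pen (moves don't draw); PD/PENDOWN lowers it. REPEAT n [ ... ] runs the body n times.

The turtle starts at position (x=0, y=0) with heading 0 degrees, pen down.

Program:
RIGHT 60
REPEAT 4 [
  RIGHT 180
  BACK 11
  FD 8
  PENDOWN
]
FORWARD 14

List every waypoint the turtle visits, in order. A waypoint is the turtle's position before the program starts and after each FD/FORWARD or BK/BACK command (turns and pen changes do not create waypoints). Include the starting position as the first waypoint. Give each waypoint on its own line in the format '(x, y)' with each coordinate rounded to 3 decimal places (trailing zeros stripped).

Executing turtle program step by step:
Start: pos=(0,0), heading=0, pen down
RT 60: heading 0 -> 300
REPEAT 4 [
  -- iteration 1/4 --
  RT 180: heading 300 -> 120
  BK 11: (0,0) -> (5.5,-9.526) [heading=120, draw]
  FD 8: (5.5,-9.526) -> (1.5,-2.598) [heading=120, draw]
  PD: pen down
  -- iteration 2/4 --
  RT 180: heading 120 -> 300
  BK 11: (1.5,-2.598) -> (-4,6.928) [heading=300, draw]
  FD 8: (-4,6.928) -> (0,0) [heading=300, draw]
  PD: pen down
  -- iteration 3/4 --
  RT 180: heading 300 -> 120
  BK 11: (0,0) -> (5.5,-9.526) [heading=120, draw]
  FD 8: (5.5,-9.526) -> (1.5,-2.598) [heading=120, draw]
  PD: pen down
  -- iteration 4/4 --
  RT 180: heading 120 -> 300
  BK 11: (1.5,-2.598) -> (-4,6.928) [heading=300, draw]
  FD 8: (-4,6.928) -> (0,0) [heading=300, draw]
  PD: pen down
]
FD 14: (0,0) -> (7,-12.124) [heading=300, draw]
Final: pos=(7,-12.124), heading=300, 9 segment(s) drawn
Waypoints (10 total):
(0, 0)
(5.5, -9.526)
(1.5, -2.598)
(-4, 6.928)
(0, 0)
(5.5, -9.526)
(1.5, -2.598)
(-4, 6.928)
(0, 0)
(7, -12.124)

Answer: (0, 0)
(5.5, -9.526)
(1.5, -2.598)
(-4, 6.928)
(0, 0)
(5.5, -9.526)
(1.5, -2.598)
(-4, 6.928)
(0, 0)
(7, -12.124)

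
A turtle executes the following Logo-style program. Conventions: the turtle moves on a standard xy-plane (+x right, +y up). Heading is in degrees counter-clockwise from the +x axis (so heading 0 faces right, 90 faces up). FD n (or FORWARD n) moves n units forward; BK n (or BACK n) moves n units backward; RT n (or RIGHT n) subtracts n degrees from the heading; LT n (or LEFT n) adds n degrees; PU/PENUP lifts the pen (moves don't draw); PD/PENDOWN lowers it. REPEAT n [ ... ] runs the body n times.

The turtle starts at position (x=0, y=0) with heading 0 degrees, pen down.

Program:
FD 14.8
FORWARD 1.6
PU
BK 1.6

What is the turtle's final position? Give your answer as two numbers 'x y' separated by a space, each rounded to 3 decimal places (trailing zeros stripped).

Executing turtle program step by step:
Start: pos=(0,0), heading=0, pen down
FD 14.8: (0,0) -> (14.8,0) [heading=0, draw]
FD 1.6: (14.8,0) -> (16.4,0) [heading=0, draw]
PU: pen up
BK 1.6: (16.4,0) -> (14.8,0) [heading=0, move]
Final: pos=(14.8,0), heading=0, 2 segment(s) drawn

Answer: 14.8 0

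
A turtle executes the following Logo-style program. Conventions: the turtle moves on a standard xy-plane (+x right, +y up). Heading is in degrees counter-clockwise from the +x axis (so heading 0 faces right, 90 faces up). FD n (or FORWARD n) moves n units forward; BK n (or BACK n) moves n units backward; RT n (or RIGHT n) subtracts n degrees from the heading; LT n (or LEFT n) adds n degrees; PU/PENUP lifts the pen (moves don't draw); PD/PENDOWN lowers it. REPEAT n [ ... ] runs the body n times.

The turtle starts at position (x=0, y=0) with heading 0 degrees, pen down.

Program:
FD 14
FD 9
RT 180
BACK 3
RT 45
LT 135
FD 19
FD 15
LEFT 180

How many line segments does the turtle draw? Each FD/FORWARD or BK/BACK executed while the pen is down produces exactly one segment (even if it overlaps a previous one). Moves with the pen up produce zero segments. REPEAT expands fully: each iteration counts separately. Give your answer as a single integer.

Executing turtle program step by step:
Start: pos=(0,0), heading=0, pen down
FD 14: (0,0) -> (14,0) [heading=0, draw]
FD 9: (14,0) -> (23,0) [heading=0, draw]
RT 180: heading 0 -> 180
BK 3: (23,0) -> (26,0) [heading=180, draw]
RT 45: heading 180 -> 135
LT 135: heading 135 -> 270
FD 19: (26,0) -> (26,-19) [heading=270, draw]
FD 15: (26,-19) -> (26,-34) [heading=270, draw]
LT 180: heading 270 -> 90
Final: pos=(26,-34), heading=90, 5 segment(s) drawn
Segments drawn: 5

Answer: 5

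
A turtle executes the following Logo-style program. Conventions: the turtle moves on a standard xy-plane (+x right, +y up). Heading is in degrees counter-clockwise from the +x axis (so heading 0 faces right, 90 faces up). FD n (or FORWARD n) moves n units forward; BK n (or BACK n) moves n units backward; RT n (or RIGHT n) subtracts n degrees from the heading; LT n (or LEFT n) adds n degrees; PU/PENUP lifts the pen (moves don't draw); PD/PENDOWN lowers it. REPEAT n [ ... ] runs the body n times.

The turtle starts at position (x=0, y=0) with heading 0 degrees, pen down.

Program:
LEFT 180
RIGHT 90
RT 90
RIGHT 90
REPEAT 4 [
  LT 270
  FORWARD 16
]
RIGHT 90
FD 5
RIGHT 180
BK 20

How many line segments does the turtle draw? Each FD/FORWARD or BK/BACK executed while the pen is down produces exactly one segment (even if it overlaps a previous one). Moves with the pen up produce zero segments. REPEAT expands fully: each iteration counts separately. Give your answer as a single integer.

Answer: 6

Derivation:
Executing turtle program step by step:
Start: pos=(0,0), heading=0, pen down
LT 180: heading 0 -> 180
RT 90: heading 180 -> 90
RT 90: heading 90 -> 0
RT 90: heading 0 -> 270
REPEAT 4 [
  -- iteration 1/4 --
  LT 270: heading 270 -> 180
  FD 16: (0,0) -> (-16,0) [heading=180, draw]
  -- iteration 2/4 --
  LT 270: heading 180 -> 90
  FD 16: (-16,0) -> (-16,16) [heading=90, draw]
  -- iteration 3/4 --
  LT 270: heading 90 -> 0
  FD 16: (-16,16) -> (0,16) [heading=0, draw]
  -- iteration 4/4 --
  LT 270: heading 0 -> 270
  FD 16: (0,16) -> (0,0) [heading=270, draw]
]
RT 90: heading 270 -> 180
FD 5: (0,0) -> (-5,0) [heading=180, draw]
RT 180: heading 180 -> 0
BK 20: (-5,0) -> (-25,0) [heading=0, draw]
Final: pos=(-25,0), heading=0, 6 segment(s) drawn
Segments drawn: 6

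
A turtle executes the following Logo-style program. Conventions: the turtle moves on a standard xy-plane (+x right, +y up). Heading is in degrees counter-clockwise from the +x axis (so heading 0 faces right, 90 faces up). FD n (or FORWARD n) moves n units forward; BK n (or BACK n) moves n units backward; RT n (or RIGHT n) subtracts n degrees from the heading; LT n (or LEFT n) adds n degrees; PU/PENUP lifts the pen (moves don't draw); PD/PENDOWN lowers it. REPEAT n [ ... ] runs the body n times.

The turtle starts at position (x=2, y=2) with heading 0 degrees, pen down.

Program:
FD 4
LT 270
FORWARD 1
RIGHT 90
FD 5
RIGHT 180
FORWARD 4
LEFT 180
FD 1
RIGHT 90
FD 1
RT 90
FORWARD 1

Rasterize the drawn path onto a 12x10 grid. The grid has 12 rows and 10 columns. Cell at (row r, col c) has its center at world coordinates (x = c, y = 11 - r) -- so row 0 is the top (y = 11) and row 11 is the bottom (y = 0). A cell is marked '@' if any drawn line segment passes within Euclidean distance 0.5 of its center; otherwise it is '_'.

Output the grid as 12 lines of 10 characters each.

Answer: __________
__________
__________
__________
__________
__________
__________
__________
__________
__@@@@@___
_@@@@@@___
__________

Derivation:
Segment 0: (2,2) -> (6,2)
Segment 1: (6,2) -> (6,1)
Segment 2: (6,1) -> (1,1)
Segment 3: (1,1) -> (5,1)
Segment 4: (5,1) -> (4,1)
Segment 5: (4,1) -> (4,2)
Segment 6: (4,2) -> (5,2)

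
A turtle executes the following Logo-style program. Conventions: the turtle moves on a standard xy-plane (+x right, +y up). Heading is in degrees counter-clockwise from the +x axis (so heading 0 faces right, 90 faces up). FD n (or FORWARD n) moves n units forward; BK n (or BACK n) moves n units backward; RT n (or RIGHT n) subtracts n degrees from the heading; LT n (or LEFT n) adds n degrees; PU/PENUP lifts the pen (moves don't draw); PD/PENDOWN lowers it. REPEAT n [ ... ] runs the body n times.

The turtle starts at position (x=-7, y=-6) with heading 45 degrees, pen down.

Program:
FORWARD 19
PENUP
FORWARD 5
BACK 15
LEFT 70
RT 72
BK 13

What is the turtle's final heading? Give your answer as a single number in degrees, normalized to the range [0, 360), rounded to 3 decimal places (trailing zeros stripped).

Answer: 43

Derivation:
Executing turtle program step by step:
Start: pos=(-7,-6), heading=45, pen down
FD 19: (-7,-6) -> (6.435,7.435) [heading=45, draw]
PU: pen up
FD 5: (6.435,7.435) -> (9.971,10.971) [heading=45, move]
BK 15: (9.971,10.971) -> (-0.636,0.364) [heading=45, move]
LT 70: heading 45 -> 115
RT 72: heading 115 -> 43
BK 13: (-0.636,0.364) -> (-10.144,-8.502) [heading=43, move]
Final: pos=(-10.144,-8.502), heading=43, 1 segment(s) drawn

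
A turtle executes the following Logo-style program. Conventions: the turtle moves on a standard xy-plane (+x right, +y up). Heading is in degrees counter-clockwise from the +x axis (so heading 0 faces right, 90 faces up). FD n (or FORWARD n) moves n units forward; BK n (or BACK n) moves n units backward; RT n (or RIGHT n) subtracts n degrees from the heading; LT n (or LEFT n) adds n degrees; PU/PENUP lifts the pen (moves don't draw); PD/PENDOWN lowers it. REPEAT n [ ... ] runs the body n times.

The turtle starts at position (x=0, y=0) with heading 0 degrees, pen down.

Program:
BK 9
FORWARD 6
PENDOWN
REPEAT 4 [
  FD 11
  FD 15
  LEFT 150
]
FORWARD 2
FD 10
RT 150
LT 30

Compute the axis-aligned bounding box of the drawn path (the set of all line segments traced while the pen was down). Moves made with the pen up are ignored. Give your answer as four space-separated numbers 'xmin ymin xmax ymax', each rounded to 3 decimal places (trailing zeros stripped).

Executing turtle program step by step:
Start: pos=(0,0), heading=0, pen down
BK 9: (0,0) -> (-9,0) [heading=0, draw]
FD 6: (-9,0) -> (-3,0) [heading=0, draw]
PD: pen down
REPEAT 4 [
  -- iteration 1/4 --
  FD 11: (-3,0) -> (8,0) [heading=0, draw]
  FD 15: (8,0) -> (23,0) [heading=0, draw]
  LT 150: heading 0 -> 150
  -- iteration 2/4 --
  FD 11: (23,0) -> (13.474,5.5) [heading=150, draw]
  FD 15: (13.474,5.5) -> (0.483,13) [heading=150, draw]
  LT 150: heading 150 -> 300
  -- iteration 3/4 --
  FD 11: (0.483,13) -> (5.983,3.474) [heading=300, draw]
  FD 15: (5.983,3.474) -> (13.483,-9.517) [heading=300, draw]
  LT 150: heading 300 -> 90
  -- iteration 4/4 --
  FD 11: (13.483,-9.517) -> (13.483,1.483) [heading=90, draw]
  FD 15: (13.483,1.483) -> (13.483,16.483) [heading=90, draw]
  LT 150: heading 90 -> 240
]
FD 2: (13.483,16.483) -> (12.483,14.751) [heading=240, draw]
FD 10: (12.483,14.751) -> (7.483,6.091) [heading=240, draw]
RT 150: heading 240 -> 90
LT 30: heading 90 -> 120
Final: pos=(7.483,6.091), heading=120, 12 segment(s) drawn

Segment endpoints: x in {-9, -3, 0, 0.483, 5.983, 7.483, 8, 12.483, 13.474, 13.483, 13.483, 13.483, 23}, y in {-9.517, 0, 1.483, 3.474, 5.5, 6.091, 13, 14.751, 16.483}
xmin=-9, ymin=-9.517, xmax=23, ymax=16.483

Answer: -9 -9.517 23 16.483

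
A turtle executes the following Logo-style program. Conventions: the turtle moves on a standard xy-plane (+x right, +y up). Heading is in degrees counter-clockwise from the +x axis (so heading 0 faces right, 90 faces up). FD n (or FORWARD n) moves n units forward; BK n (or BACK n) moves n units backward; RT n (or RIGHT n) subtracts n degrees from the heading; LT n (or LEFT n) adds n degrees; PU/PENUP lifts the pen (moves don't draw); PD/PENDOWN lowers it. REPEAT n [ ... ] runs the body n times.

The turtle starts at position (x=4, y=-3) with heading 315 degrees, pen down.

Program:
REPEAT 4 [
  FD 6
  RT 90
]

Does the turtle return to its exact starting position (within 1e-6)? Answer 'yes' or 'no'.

Executing turtle program step by step:
Start: pos=(4,-3), heading=315, pen down
REPEAT 4 [
  -- iteration 1/4 --
  FD 6: (4,-3) -> (8.243,-7.243) [heading=315, draw]
  RT 90: heading 315 -> 225
  -- iteration 2/4 --
  FD 6: (8.243,-7.243) -> (4,-11.485) [heading=225, draw]
  RT 90: heading 225 -> 135
  -- iteration 3/4 --
  FD 6: (4,-11.485) -> (-0.243,-7.243) [heading=135, draw]
  RT 90: heading 135 -> 45
  -- iteration 4/4 --
  FD 6: (-0.243,-7.243) -> (4,-3) [heading=45, draw]
  RT 90: heading 45 -> 315
]
Final: pos=(4,-3), heading=315, 4 segment(s) drawn

Start position: (4, -3)
Final position: (4, -3)
Distance = 0; < 1e-6 -> CLOSED

Answer: yes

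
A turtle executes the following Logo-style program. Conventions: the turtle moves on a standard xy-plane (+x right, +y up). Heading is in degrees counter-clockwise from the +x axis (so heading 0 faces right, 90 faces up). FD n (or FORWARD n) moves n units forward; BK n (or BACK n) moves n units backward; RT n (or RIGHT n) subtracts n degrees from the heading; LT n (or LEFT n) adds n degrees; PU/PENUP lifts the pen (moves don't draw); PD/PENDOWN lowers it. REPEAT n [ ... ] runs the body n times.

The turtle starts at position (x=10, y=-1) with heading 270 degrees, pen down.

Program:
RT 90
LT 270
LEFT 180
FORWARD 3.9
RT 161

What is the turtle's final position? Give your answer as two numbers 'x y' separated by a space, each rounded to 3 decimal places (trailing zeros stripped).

Answer: 10 -4.9

Derivation:
Executing turtle program step by step:
Start: pos=(10,-1), heading=270, pen down
RT 90: heading 270 -> 180
LT 270: heading 180 -> 90
LT 180: heading 90 -> 270
FD 3.9: (10,-1) -> (10,-4.9) [heading=270, draw]
RT 161: heading 270 -> 109
Final: pos=(10,-4.9), heading=109, 1 segment(s) drawn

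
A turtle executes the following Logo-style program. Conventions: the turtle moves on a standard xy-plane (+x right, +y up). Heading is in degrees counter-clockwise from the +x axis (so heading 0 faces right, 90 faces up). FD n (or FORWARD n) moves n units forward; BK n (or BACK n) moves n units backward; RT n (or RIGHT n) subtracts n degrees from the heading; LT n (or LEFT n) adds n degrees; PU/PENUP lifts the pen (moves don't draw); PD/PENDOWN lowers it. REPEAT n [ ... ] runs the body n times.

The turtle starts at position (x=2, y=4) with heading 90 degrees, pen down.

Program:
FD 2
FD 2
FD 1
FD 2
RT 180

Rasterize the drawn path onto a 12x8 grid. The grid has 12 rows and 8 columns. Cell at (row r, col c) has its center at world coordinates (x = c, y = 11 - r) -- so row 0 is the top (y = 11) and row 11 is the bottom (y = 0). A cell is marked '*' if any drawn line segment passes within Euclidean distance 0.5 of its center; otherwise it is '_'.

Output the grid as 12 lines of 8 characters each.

Answer: __*_____
__*_____
__*_____
__*_____
__*_____
__*_____
__*_____
__*_____
________
________
________
________

Derivation:
Segment 0: (2,4) -> (2,6)
Segment 1: (2,6) -> (2,8)
Segment 2: (2,8) -> (2,9)
Segment 3: (2,9) -> (2,11)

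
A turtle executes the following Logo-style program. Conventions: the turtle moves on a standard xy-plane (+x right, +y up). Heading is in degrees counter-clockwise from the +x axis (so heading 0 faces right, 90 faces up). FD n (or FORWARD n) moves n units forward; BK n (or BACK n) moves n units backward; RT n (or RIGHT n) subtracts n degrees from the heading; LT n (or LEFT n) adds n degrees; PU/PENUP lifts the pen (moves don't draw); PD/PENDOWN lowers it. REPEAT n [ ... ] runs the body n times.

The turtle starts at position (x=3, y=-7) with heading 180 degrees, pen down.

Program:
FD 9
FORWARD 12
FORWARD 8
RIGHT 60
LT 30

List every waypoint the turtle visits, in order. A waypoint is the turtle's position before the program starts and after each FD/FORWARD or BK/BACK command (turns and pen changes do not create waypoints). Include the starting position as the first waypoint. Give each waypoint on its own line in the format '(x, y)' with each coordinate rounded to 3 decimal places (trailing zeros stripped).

Executing turtle program step by step:
Start: pos=(3,-7), heading=180, pen down
FD 9: (3,-7) -> (-6,-7) [heading=180, draw]
FD 12: (-6,-7) -> (-18,-7) [heading=180, draw]
FD 8: (-18,-7) -> (-26,-7) [heading=180, draw]
RT 60: heading 180 -> 120
LT 30: heading 120 -> 150
Final: pos=(-26,-7), heading=150, 3 segment(s) drawn
Waypoints (4 total):
(3, -7)
(-6, -7)
(-18, -7)
(-26, -7)

Answer: (3, -7)
(-6, -7)
(-18, -7)
(-26, -7)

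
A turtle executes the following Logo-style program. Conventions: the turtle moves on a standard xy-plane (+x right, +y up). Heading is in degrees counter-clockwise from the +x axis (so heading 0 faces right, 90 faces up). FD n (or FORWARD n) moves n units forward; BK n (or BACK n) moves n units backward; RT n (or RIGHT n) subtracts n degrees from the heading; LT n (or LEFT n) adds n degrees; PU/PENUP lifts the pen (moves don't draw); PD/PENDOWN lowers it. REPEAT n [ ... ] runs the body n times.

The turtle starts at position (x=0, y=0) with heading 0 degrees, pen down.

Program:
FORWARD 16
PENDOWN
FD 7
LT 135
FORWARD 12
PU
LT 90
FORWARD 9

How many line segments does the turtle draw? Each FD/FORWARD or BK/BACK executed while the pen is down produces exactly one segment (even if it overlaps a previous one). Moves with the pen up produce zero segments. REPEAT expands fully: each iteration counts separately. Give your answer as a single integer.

Executing turtle program step by step:
Start: pos=(0,0), heading=0, pen down
FD 16: (0,0) -> (16,0) [heading=0, draw]
PD: pen down
FD 7: (16,0) -> (23,0) [heading=0, draw]
LT 135: heading 0 -> 135
FD 12: (23,0) -> (14.515,8.485) [heading=135, draw]
PU: pen up
LT 90: heading 135 -> 225
FD 9: (14.515,8.485) -> (8.151,2.121) [heading=225, move]
Final: pos=(8.151,2.121), heading=225, 3 segment(s) drawn
Segments drawn: 3

Answer: 3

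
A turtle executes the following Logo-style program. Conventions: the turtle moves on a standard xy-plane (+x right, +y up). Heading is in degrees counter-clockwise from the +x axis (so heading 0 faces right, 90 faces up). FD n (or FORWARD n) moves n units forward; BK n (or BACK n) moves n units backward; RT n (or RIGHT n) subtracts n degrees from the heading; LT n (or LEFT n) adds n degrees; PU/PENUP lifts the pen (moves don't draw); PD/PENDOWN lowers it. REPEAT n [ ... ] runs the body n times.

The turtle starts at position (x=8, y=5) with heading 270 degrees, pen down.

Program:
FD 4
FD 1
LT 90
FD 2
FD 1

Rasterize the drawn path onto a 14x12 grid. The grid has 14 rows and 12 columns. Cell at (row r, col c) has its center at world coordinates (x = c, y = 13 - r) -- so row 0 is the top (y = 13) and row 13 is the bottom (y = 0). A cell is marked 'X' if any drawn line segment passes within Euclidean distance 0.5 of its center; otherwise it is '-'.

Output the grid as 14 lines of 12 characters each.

Answer: ------------
------------
------------
------------
------------
------------
------------
------------
--------X---
--------X---
--------X---
--------X---
--------X---
--------XXXX

Derivation:
Segment 0: (8,5) -> (8,1)
Segment 1: (8,1) -> (8,0)
Segment 2: (8,0) -> (10,-0)
Segment 3: (10,-0) -> (11,-0)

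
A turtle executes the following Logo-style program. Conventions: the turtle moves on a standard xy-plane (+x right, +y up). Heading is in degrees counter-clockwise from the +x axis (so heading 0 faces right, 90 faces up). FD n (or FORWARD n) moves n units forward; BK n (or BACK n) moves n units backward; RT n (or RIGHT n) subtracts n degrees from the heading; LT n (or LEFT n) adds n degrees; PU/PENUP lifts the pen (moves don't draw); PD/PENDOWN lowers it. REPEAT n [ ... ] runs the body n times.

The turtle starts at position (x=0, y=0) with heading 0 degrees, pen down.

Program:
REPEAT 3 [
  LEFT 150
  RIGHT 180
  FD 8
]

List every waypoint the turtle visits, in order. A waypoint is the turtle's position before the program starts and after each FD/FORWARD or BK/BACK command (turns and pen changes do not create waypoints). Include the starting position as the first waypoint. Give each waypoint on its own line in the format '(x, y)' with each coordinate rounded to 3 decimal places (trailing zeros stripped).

Answer: (0, 0)
(6.928, -4)
(10.928, -10.928)
(10.928, -18.928)

Derivation:
Executing turtle program step by step:
Start: pos=(0,0), heading=0, pen down
REPEAT 3 [
  -- iteration 1/3 --
  LT 150: heading 0 -> 150
  RT 180: heading 150 -> 330
  FD 8: (0,0) -> (6.928,-4) [heading=330, draw]
  -- iteration 2/3 --
  LT 150: heading 330 -> 120
  RT 180: heading 120 -> 300
  FD 8: (6.928,-4) -> (10.928,-10.928) [heading=300, draw]
  -- iteration 3/3 --
  LT 150: heading 300 -> 90
  RT 180: heading 90 -> 270
  FD 8: (10.928,-10.928) -> (10.928,-18.928) [heading=270, draw]
]
Final: pos=(10.928,-18.928), heading=270, 3 segment(s) drawn
Waypoints (4 total):
(0, 0)
(6.928, -4)
(10.928, -10.928)
(10.928, -18.928)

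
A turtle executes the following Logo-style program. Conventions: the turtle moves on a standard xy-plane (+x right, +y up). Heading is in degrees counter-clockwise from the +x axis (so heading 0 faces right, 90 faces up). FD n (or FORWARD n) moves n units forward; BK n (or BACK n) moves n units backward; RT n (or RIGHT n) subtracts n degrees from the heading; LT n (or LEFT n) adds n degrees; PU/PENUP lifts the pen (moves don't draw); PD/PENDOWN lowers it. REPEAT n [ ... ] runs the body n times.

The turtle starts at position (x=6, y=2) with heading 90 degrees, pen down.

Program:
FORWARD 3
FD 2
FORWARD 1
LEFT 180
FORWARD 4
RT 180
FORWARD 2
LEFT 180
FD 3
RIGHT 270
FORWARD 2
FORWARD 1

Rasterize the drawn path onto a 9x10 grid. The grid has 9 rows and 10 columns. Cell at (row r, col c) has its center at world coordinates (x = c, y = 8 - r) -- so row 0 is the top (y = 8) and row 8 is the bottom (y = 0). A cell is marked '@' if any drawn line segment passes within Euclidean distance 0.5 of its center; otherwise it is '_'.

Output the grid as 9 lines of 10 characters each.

Answer: ______@___
______@___
______@___
______@___
______@___
______@@@@
______@___
__________
__________

Derivation:
Segment 0: (6,2) -> (6,5)
Segment 1: (6,5) -> (6,7)
Segment 2: (6,7) -> (6,8)
Segment 3: (6,8) -> (6,4)
Segment 4: (6,4) -> (6,6)
Segment 5: (6,6) -> (6,3)
Segment 6: (6,3) -> (8,3)
Segment 7: (8,3) -> (9,3)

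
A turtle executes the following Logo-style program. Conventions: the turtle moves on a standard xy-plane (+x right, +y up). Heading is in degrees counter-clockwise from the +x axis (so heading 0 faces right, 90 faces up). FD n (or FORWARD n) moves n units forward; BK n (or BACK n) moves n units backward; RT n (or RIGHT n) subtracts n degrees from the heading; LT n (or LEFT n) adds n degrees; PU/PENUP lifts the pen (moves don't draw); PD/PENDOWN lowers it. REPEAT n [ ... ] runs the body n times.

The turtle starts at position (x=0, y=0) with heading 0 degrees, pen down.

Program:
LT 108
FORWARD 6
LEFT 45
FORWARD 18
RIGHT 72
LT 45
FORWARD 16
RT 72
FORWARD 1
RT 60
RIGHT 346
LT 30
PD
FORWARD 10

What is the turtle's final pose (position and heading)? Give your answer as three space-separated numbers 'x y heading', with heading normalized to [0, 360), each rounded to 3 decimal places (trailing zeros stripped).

Answer: -18.829 33.788 38

Derivation:
Executing turtle program step by step:
Start: pos=(0,0), heading=0, pen down
LT 108: heading 0 -> 108
FD 6: (0,0) -> (-1.854,5.706) [heading=108, draw]
LT 45: heading 108 -> 153
FD 18: (-1.854,5.706) -> (-17.892,13.878) [heading=153, draw]
RT 72: heading 153 -> 81
LT 45: heading 81 -> 126
FD 16: (-17.892,13.878) -> (-27.297,26.822) [heading=126, draw]
RT 72: heading 126 -> 54
FD 1: (-27.297,26.822) -> (-26.709,27.631) [heading=54, draw]
RT 60: heading 54 -> 354
RT 346: heading 354 -> 8
LT 30: heading 8 -> 38
PD: pen down
FD 10: (-26.709,27.631) -> (-18.829,33.788) [heading=38, draw]
Final: pos=(-18.829,33.788), heading=38, 5 segment(s) drawn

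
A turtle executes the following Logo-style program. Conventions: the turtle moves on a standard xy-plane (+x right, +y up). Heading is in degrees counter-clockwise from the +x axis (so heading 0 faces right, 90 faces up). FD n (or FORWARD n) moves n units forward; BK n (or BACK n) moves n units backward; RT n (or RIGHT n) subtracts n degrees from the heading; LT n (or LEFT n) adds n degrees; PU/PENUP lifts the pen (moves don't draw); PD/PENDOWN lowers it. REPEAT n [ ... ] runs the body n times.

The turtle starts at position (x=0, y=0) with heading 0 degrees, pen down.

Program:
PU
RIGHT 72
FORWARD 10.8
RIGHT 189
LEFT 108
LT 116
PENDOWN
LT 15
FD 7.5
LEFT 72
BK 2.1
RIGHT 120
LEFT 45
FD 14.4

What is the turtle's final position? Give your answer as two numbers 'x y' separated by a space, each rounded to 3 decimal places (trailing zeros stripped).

Executing turtle program step by step:
Start: pos=(0,0), heading=0, pen down
PU: pen up
RT 72: heading 0 -> 288
FD 10.8: (0,0) -> (3.337,-10.271) [heading=288, move]
RT 189: heading 288 -> 99
LT 108: heading 99 -> 207
LT 116: heading 207 -> 323
PD: pen down
LT 15: heading 323 -> 338
FD 7.5: (3.337,-10.271) -> (10.291,-13.081) [heading=338, draw]
LT 72: heading 338 -> 50
BK 2.1: (10.291,-13.081) -> (8.941,-14.69) [heading=50, draw]
RT 120: heading 50 -> 290
LT 45: heading 290 -> 335
FD 14.4: (8.941,-14.69) -> (21.992,-20.775) [heading=335, draw]
Final: pos=(21.992,-20.775), heading=335, 3 segment(s) drawn

Answer: 21.992 -20.775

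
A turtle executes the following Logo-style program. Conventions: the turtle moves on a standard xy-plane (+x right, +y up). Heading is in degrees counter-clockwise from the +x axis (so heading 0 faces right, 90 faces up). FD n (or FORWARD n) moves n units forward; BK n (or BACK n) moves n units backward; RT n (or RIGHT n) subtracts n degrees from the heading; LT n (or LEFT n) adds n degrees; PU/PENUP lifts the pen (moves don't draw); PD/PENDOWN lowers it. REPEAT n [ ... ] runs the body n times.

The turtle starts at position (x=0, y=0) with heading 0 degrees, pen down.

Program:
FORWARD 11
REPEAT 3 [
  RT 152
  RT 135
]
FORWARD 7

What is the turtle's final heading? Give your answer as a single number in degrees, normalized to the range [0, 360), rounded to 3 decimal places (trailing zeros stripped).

Executing turtle program step by step:
Start: pos=(0,0), heading=0, pen down
FD 11: (0,0) -> (11,0) [heading=0, draw]
REPEAT 3 [
  -- iteration 1/3 --
  RT 152: heading 0 -> 208
  RT 135: heading 208 -> 73
  -- iteration 2/3 --
  RT 152: heading 73 -> 281
  RT 135: heading 281 -> 146
  -- iteration 3/3 --
  RT 152: heading 146 -> 354
  RT 135: heading 354 -> 219
]
FD 7: (11,0) -> (5.56,-4.405) [heading=219, draw]
Final: pos=(5.56,-4.405), heading=219, 2 segment(s) drawn

Answer: 219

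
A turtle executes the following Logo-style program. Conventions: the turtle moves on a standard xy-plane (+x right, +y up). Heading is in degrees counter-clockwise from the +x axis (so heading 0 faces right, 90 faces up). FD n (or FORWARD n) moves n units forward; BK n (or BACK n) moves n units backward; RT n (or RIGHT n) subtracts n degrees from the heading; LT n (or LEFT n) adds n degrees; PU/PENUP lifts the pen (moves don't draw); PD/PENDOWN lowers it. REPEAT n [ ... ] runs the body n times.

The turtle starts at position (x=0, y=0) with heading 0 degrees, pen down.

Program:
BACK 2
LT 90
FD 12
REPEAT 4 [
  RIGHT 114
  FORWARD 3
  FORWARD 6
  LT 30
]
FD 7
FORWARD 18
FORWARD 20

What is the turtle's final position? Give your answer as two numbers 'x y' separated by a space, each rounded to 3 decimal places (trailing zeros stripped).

Answer: -22.725 51.711

Derivation:
Executing turtle program step by step:
Start: pos=(0,0), heading=0, pen down
BK 2: (0,0) -> (-2,0) [heading=0, draw]
LT 90: heading 0 -> 90
FD 12: (-2,0) -> (-2,12) [heading=90, draw]
REPEAT 4 [
  -- iteration 1/4 --
  RT 114: heading 90 -> 336
  FD 3: (-2,12) -> (0.741,10.78) [heading=336, draw]
  FD 6: (0.741,10.78) -> (6.222,8.339) [heading=336, draw]
  LT 30: heading 336 -> 6
  -- iteration 2/4 --
  RT 114: heading 6 -> 252
  FD 3: (6.222,8.339) -> (5.295,5.486) [heading=252, draw]
  FD 6: (5.295,5.486) -> (3.441,-0.22) [heading=252, draw]
  LT 30: heading 252 -> 282
  -- iteration 3/4 --
  RT 114: heading 282 -> 168
  FD 3: (3.441,-0.22) -> (0.506,0.404) [heading=168, draw]
  FD 6: (0.506,0.404) -> (-5.363,1.651) [heading=168, draw]
  LT 30: heading 168 -> 198
  -- iteration 4/4 --
  RT 114: heading 198 -> 84
  FD 3: (-5.363,1.651) -> (-5.049,4.635) [heading=84, draw]
  FD 6: (-5.049,4.635) -> (-4.422,10.602) [heading=84, draw]
  LT 30: heading 84 -> 114
]
FD 7: (-4.422,10.602) -> (-7.269,16.997) [heading=114, draw]
FD 18: (-7.269,16.997) -> (-14.59,33.44) [heading=114, draw]
FD 20: (-14.59,33.44) -> (-22.725,51.711) [heading=114, draw]
Final: pos=(-22.725,51.711), heading=114, 13 segment(s) drawn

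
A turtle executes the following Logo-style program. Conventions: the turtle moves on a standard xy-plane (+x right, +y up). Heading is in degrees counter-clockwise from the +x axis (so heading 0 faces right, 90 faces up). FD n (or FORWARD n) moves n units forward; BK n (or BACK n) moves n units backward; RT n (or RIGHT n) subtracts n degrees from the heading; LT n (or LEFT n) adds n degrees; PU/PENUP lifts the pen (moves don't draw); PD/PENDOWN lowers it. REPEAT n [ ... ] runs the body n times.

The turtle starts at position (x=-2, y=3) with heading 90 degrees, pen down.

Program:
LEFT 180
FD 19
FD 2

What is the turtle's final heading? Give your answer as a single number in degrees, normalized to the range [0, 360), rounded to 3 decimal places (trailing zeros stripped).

Executing turtle program step by step:
Start: pos=(-2,3), heading=90, pen down
LT 180: heading 90 -> 270
FD 19: (-2,3) -> (-2,-16) [heading=270, draw]
FD 2: (-2,-16) -> (-2,-18) [heading=270, draw]
Final: pos=(-2,-18), heading=270, 2 segment(s) drawn

Answer: 270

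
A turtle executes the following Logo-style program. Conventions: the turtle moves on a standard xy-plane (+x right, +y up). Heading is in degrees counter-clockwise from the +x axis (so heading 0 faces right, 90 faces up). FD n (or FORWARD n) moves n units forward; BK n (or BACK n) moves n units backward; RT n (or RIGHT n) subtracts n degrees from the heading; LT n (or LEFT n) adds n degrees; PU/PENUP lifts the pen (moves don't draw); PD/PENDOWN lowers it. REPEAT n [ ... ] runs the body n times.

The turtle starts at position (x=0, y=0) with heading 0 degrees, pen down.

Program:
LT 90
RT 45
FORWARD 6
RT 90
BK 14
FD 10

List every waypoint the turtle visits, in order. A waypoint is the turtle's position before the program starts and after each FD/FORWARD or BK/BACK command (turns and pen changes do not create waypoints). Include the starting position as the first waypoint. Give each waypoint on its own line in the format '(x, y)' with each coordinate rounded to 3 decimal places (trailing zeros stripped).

Answer: (0, 0)
(4.243, 4.243)
(-5.657, 14.142)
(1.414, 7.071)

Derivation:
Executing turtle program step by step:
Start: pos=(0,0), heading=0, pen down
LT 90: heading 0 -> 90
RT 45: heading 90 -> 45
FD 6: (0,0) -> (4.243,4.243) [heading=45, draw]
RT 90: heading 45 -> 315
BK 14: (4.243,4.243) -> (-5.657,14.142) [heading=315, draw]
FD 10: (-5.657,14.142) -> (1.414,7.071) [heading=315, draw]
Final: pos=(1.414,7.071), heading=315, 3 segment(s) drawn
Waypoints (4 total):
(0, 0)
(4.243, 4.243)
(-5.657, 14.142)
(1.414, 7.071)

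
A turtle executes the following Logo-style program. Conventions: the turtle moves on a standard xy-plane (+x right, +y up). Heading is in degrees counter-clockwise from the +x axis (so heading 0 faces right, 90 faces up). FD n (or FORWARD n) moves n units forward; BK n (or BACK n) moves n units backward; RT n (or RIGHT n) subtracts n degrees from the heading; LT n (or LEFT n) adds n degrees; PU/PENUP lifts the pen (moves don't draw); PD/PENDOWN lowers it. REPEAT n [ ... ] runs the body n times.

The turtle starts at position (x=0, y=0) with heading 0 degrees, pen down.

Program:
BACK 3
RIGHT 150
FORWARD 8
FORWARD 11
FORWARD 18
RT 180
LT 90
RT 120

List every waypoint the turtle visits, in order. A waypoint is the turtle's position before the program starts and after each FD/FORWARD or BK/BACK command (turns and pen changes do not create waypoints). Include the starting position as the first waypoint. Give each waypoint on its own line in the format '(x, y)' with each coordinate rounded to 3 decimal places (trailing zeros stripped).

Executing turtle program step by step:
Start: pos=(0,0), heading=0, pen down
BK 3: (0,0) -> (-3,0) [heading=0, draw]
RT 150: heading 0 -> 210
FD 8: (-3,0) -> (-9.928,-4) [heading=210, draw]
FD 11: (-9.928,-4) -> (-19.454,-9.5) [heading=210, draw]
FD 18: (-19.454,-9.5) -> (-35.043,-18.5) [heading=210, draw]
RT 180: heading 210 -> 30
LT 90: heading 30 -> 120
RT 120: heading 120 -> 0
Final: pos=(-35.043,-18.5), heading=0, 4 segment(s) drawn
Waypoints (5 total):
(0, 0)
(-3, 0)
(-9.928, -4)
(-19.454, -9.5)
(-35.043, -18.5)

Answer: (0, 0)
(-3, 0)
(-9.928, -4)
(-19.454, -9.5)
(-35.043, -18.5)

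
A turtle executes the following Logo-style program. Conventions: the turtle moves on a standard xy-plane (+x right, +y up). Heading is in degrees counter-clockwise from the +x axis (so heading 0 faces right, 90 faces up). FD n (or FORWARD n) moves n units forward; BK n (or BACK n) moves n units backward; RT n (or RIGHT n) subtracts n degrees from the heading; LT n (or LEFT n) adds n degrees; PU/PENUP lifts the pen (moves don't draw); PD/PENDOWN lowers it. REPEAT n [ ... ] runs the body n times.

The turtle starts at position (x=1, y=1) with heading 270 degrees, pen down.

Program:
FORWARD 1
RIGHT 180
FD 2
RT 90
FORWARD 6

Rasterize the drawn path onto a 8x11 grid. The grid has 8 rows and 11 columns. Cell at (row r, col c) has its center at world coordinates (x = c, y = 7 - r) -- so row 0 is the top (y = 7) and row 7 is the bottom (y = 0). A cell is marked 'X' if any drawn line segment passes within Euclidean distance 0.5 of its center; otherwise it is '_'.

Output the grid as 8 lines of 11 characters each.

Answer: ___________
___________
___________
___________
___________
_XXXXXXX___
_X_________
_X_________

Derivation:
Segment 0: (1,1) -> (1,0)
Segment 1: (1,0) -> (1,2)
Segment 2: (1,2) -> (7,2)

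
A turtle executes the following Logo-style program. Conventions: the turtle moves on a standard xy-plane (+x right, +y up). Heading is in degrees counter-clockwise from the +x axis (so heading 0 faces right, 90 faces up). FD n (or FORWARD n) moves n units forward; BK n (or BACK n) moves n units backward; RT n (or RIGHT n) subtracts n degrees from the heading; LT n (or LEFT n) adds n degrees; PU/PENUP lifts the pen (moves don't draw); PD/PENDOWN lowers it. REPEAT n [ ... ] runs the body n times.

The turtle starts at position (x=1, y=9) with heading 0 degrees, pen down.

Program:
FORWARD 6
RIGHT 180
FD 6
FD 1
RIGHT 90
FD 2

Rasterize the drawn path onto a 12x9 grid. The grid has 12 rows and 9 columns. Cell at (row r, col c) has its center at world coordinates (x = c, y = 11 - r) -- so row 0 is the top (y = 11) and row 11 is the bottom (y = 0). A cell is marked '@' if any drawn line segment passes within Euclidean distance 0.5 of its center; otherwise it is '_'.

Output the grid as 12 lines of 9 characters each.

Segment 0: (1,9) -> (7,9)
Segment 1: (7,9) -> (1,9)
Segment 2: (1,9) -> (0,9)
Segment 3: (0,9) -> (-0,11)

Answer: @________
@________
@@@@@@@@_
_________
_________
_________
_________
_________
_________
_________
_________
_________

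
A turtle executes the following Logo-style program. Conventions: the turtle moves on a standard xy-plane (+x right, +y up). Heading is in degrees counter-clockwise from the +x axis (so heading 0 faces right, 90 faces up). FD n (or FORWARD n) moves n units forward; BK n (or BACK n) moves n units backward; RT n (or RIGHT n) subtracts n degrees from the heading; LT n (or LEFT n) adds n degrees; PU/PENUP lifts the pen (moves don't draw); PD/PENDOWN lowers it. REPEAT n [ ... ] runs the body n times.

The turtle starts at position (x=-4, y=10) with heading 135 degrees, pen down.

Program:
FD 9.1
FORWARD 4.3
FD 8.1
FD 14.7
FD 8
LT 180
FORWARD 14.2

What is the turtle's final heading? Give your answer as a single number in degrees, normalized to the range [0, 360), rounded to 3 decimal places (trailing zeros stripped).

Answer: 315

Derivation:
Executing turtle program step by step:
Start: pos=(-4,10), heading=135, pen down
FD 9.1: (-4,10) -> (-10.435,16.435) [heading=135, draw]
FD 4.3: (-10.435,16.435) -> (-13.475,19.475) [heading=135, draw]
FD 8.1: (-13.475,19.475) -> (-19.203,25.203) [heading=135, draw]
FD 14.7: (-19.203,25.203) -> (-29.597,35.597) [heading=135, draw]
FD 8: (-29.597,35.597) -> (-35.254,41.254) [heading=135, draw]
LT 180: heading 135 -> 315
FD 14.2: (-35.254,41.254) -> (-25.213,31.213) [heading=315, draw]
Final: pos=(-25.213,31.213), heading=315, 6 segment(s) drawn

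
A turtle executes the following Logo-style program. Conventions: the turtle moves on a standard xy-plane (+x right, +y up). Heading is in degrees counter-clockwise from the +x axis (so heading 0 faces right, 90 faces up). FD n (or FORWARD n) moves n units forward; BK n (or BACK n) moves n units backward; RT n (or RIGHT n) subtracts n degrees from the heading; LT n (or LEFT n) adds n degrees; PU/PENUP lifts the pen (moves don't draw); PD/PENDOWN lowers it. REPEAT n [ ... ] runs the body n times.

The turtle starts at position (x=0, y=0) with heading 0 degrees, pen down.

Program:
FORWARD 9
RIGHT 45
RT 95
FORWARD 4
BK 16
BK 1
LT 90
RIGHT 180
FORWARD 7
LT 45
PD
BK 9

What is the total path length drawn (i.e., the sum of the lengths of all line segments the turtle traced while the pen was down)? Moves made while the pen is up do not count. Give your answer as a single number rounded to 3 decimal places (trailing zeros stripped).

Executing turtle program step by step:
Start: pos=(0,0), heading=0, pen down
FD 9: (0,0) -> (9,0) [heading=0, draw]
RT 45: heading 0 -> 315
RT 95: heading 315 -> 220
FD 4: (9,0) -> (5.936,-2.571) [heading=220, draw]
BK 16: (5.936,-2.571) -> (18.193,7.713) [heading=220, draw]
BK 1: (18.193,7.713) -> (18.959,8.356) [heading=220, draw]
LT 90: heading 220 -> 310
RT 180: heading 310 -> 130
FD 7: (18.959,8.356) -> (14.459,13.719) [heading=130, draw]
LT 45: heading 130 -> 175
PD: pen down
BK 9: (14.459,13.719) -> (23.425,12.934) [heading=175, draw]
Final: pos=(23.425,12.934), heading=175, 6 segment(s) drawn

Segment lengths:
  seg 1: (0,0) -> (9,0), length = 9
  seg 2: (9,0) -> (5.936,-2.571), length = 4
  seg 3: (5.936,-2.571) -> (18.193,7.713), length = 16
  seg 4: (18.193,7.713) -> (18.959,8.356), length = 1
  seg 5: (18.959,8.356) -> (14.459,13.719), length = 7
  seg 6: (14.459,13.719) -> (23.425,12.934), length = 9
Total = 46

Answer: 46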